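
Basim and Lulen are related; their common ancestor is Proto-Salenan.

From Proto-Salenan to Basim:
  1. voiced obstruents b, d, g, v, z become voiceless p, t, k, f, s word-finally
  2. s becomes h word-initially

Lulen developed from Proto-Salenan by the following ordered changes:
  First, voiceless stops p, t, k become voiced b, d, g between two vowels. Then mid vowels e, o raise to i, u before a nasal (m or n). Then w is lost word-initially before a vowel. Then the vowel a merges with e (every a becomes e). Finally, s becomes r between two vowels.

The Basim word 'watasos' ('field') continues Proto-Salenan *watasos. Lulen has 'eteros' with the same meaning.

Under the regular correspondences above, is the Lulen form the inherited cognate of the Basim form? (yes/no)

Derive the expected Lulen reflex of *watasos:
Lulen: start from *watasos.
  rule 1 (intervocalic voicing): watasos → wadasos
  rule 2: no change — wadasos
  rule 3 (glide loss): wadasos → adasos
  rule 4 (vowel merger): adasos → edesos
  rule 5 (rhotacism): edesos → ederos
  ⇒ Lulen ederos
The regular Lulen reflex would be 'ederos', but the attested form is 'eteros'. The correspondence is irregular, so they are not cognates (the Lulen form has a different source).

no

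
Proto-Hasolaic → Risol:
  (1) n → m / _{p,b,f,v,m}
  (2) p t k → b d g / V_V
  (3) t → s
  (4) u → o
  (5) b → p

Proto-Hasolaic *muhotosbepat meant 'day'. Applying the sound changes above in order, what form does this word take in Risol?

Risol: *muhotosbepat
  muhotosbepat (rule 1 does not apply)
  muhotosbepat → muhodosbebat   [intervocalic voicing]
  muhodosbebat → muhodosbebas   [unconditioned shift]
  muhodosbebas → mohodosbebas   [vowel merger]
  mohodosbebas → mohodospepas   [unconditioned shift]
  giving Risol mohodospepas.

mohodospepas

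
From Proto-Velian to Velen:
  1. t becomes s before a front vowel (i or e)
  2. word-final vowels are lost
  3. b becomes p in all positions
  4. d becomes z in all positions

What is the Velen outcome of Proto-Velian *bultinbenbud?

Velen: start from *bultinbenbud.
  rule 1 (palatalisation): bultinbenbud → bulsinbenbud
  rule 2: no change — bulsinbenbud
  rule 3 (unconditioned shift): bulsinbenbud → pulsinpenpud
  rule 4 (unconditioned shift): pulsinpenpud → pulsinpenpuz
  ⇒ Velen pulsinpenpuz

pulsinpenpuz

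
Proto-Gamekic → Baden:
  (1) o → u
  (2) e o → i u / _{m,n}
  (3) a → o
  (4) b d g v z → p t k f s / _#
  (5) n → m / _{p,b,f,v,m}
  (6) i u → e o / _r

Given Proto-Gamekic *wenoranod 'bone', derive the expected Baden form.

winoronut

Baden: *wenoranod
  wenoranod → wenuranud   [vowel merger]
  wenuranud → winuranud   [pre-nasal raising]
  winuranud → winuronud   [vowel merger]
  winuronud → winuronut   [final devoicing]
  winuronut (rule 5 does not apply)
  winuronut → winoronut   [pre-rhotic lowering]
  giving Baden winoronut.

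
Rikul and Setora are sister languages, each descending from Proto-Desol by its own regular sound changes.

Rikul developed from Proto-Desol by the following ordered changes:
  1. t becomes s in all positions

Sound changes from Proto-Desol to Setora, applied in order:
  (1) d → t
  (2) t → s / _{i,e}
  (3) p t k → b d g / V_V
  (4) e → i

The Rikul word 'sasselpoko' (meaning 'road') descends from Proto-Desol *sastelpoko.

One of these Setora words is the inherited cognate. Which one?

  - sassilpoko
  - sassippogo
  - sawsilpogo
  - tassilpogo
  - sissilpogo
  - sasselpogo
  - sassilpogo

sassilpogo

Setora: *sastelpoko
  sastelpoko (rule 1 does not apply)
  sastelpoko → sasselpoko   [palatalisation]
  sasselpoko → sasselpogo   [intervocalic voicing]
  sasselpogo → sassilpogo   [vowel merger]
  giving Setora sassilpogo.
Only 'sassilpogo' matches the regular Setora development of *sastelpoko.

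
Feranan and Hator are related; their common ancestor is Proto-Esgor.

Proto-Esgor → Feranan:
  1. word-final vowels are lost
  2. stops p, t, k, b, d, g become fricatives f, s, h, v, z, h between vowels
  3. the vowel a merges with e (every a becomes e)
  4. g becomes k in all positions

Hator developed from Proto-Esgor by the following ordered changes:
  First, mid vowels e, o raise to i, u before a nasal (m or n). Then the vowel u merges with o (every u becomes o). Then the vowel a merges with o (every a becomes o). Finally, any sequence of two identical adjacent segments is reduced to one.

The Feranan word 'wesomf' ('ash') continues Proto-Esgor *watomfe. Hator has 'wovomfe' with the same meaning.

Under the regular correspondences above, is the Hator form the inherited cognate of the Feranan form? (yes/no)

no

Derive the expected Hator reflex of *watomfe:
Hator: *watomfe
  watomfe → watumfe   [pre-nasal raising]
  watumfe → watomfe   [vowel merger]
  watomfe → wotomfe   [vowel merger]
  wotomfe (rule 4 does not apply)
  giving Hator wotomfe.
The regular Hator reflex would be 'wotomfe', but the attested form is 'wovomfe'. The correspondence is irregular, so they are not cognates (the Hator form has a different source).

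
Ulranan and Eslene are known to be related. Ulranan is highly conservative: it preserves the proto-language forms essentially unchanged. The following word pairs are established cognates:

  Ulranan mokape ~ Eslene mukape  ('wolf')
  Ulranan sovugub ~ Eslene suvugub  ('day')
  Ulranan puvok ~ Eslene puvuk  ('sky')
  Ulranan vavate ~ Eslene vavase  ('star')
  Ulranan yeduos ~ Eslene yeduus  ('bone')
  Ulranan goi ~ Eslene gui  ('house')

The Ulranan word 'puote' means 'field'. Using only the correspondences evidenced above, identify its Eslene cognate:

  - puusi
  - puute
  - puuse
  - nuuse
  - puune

yeduos ~ yeduus — Ulranan o corresponds to Eslene u after a vowel, before a consonant other than r, m, n, p, b, f, v.
vavate ~ vavase — Ulranan t corresponds to Eslene s between vowels (before a front vowel).
Applying these to Ulranan 'puote':
  puote → puute   (o→u after a vowel, before a consonant other than r, m, n, p, b, f, v)
  puute → puuse   (t→s between vowels (before a front vowel))
So the Eslene cognate is 'puuse'.

puuse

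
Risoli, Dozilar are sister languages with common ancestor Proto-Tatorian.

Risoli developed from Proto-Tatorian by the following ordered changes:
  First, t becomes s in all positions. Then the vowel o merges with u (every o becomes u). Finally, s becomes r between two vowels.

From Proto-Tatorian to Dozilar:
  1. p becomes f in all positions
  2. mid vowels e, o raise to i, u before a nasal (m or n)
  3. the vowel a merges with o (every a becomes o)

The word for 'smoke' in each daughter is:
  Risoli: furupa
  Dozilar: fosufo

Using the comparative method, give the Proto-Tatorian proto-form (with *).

*fosupa

Position 3: Risoli has r, Dozilar has s. Dozilar preserves s here (none of its changes turn any other segment into s), so the proto-segment is *s.
Position 6: Risoli has a, Dozilar has o. Risoli preserves a here (none of its changes turn any other segment into a), so the proto-segment is *a.
Continuing position by position gives *fosupa; check it forward:
Risoli: start from *fosupa.
  rule 1: no change — fosupa
  rule 2 (vowel merger): fosupa → fusupa
  rule 3 (rhotacism): fusupa → furupa
  ⇒ Risoli furupa
Dozilar: *fosupa
  fosupa → fosufa   [unconditioned shift]
  fosufa (rule 2 does not apply)
  fosufa → fosufo   [vowel merger]
  giving Dozilar fosufo.
Only *fosupa yields all of Risoli furupa, Dozilar fosufo.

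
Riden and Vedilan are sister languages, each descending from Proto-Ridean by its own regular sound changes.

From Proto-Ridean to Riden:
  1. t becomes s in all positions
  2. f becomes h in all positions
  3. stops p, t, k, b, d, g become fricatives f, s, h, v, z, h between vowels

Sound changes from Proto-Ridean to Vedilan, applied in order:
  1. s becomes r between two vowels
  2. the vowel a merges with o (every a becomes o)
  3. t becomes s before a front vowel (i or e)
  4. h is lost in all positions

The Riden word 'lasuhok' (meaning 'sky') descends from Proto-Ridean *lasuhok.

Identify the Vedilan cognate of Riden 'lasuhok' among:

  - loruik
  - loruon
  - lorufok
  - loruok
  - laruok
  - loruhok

Vedilan: *lasuhok > laruhok > loruhok > loruok  (by rhotacism, vowel merger, h-loss)
Among the options, 'loruok' alone shows every Vedilan change applied in order.

loruok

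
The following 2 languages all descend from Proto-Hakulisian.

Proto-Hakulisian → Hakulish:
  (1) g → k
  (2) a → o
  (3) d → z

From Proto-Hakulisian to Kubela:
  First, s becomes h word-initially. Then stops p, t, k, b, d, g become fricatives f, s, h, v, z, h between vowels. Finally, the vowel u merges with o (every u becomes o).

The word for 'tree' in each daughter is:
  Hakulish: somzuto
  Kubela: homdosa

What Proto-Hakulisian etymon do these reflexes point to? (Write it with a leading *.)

*somduta

Position 7: Hakulish has o, Kubela has a. Kubela preserves a here (none of its changes turn any other segment into a), so the proto-segment is *a.
Position 4: Hakulish has z, Kubela has d. Kubela preserves d here (none of its changes turn any other segment into d), so the proto-segment is *d.
Continuing position by position gives *somduta; check it forward:
Hakulish: *somduta > somduto > somzuto  (by vowel merger, unconditioned shift)
Kubela: *somduta
  somduta → homduta   [debuccalisation]
  homduta → homdusa   [intervocalic lenition]
  homdusa → homdosa   [vowel merger]
  giving Kubela homdosa.
*somduta is the unique common source.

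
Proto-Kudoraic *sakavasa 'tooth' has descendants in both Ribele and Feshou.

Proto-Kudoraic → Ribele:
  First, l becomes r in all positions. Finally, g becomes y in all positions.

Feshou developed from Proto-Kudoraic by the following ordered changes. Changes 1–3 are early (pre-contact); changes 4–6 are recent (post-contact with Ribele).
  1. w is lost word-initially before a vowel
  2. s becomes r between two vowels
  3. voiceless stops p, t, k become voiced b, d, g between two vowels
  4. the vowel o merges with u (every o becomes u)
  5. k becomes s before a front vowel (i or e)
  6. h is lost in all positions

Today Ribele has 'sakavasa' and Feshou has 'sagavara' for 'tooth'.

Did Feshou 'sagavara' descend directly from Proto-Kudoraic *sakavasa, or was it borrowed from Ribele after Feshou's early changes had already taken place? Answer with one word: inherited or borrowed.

If inherited, *sakavasa would pass through all of Feshou's changes:
Feshou: start from *sakavasa.
  rule 1: no change — sakavasa
  rule 2 (rhotacism): sakavasa → sakavara
  rule 3 (intervocalic voicing): sakavara → sagavara
  rule 4: no change — sagavara
  rule 5: no change — sagavara
  rule 6: no change — sagavara
  ⇒ Feshou sagavara
If borrowed from Ribele 'sakavasa' after the early changes, it would undergo only the recent ones:
  rule 4 (vowel merger): no change (sakavasa)
  rule 5 (palatalisation): no change (sakavasa)
  rule 6 (h-loss): no change (sakavasa)
  ⇒ as a loan: sakavasa
Feshou 'sagavara' matches the inherited outcome exactly, so it is an inherited cognate, not a loan.

inherited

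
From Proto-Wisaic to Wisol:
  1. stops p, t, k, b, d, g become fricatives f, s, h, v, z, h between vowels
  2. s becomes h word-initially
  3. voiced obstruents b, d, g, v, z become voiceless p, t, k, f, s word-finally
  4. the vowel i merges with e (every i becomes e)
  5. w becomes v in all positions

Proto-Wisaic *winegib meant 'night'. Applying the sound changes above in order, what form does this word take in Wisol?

Wisol: *winegib
  winegib → winehib   [intervocalic lenition]
  winehib (rule 2 does not apply)
  winehib → winehip   [final devoicing]
  winehip → wenehep   [vowel merger]
  wenehep → venehep   [unconditioned shift]
  giving Wisol venehep.

venehep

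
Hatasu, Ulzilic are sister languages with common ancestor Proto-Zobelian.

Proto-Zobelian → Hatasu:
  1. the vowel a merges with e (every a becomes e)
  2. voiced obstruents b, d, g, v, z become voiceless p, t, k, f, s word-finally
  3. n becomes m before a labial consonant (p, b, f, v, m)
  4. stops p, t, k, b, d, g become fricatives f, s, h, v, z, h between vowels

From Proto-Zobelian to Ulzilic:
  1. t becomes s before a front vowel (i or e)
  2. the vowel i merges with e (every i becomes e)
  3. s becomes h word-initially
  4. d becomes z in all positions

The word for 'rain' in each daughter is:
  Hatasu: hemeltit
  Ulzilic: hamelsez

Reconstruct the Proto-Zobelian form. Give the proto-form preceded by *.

*hameltid

Position 7: Hatasu has i, Ulzilic has e. Hatasu preserves i here (none of its changes turn any other segment into i), so the proto-segment is *i.
Position 2: Hatasu has e, Ulzilic has a. Ulzilic preserves a here (none of its changes turn any other segment into a), so the proto-segment is *a.
Continuing position by position gives *hameltid; check it forward:
Hatasu: start from *hameltid.
  rule 1 (vowel merger): hameltid → hemeltid
  rule 2 (final devoicing): hemeltid → hemeltit
  rule 3: no change — hemeltit
  rule 4: no change — hemeltit
  ⇒ Hatasu hemeltit
Ulzilic: *hameltid > hamelsid > hamelsed > hamelsez  (by palatalisation, vowel merger, unconditioned shift)
No other proto-form is consistent with every reflex, so the reconstruction is *hameltid.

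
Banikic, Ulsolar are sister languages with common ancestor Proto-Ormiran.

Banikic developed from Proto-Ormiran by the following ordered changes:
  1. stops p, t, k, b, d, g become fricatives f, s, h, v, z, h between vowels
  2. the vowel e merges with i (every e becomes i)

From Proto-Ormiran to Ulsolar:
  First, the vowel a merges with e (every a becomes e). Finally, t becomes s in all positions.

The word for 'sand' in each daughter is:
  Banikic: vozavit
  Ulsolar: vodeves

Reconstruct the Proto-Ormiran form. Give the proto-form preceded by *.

Position 4: Banikic has a, Ulsolar has e. Banikic preserves a here (none of its changes turn any other segment into a), so the proto-segment is *a.
Position 7: Banikic has t, Ulsolar has s. Banikic preserves t here (none of its changes turn any other segment into t), so the proto-segment is *t.
Position 6: Banikic has i, Ulsolar has e. Taking the neighbouring segments as reconstructed: Banikic i could go back to *e or *i; Ulsolar e could go back to *a or *e — the one source consistent with every daughter is *e.
Continuing position by position gives *vodavet; check it forward:
Banikic: *vodavet > vozavet > vozavit  (by intervocalic lenition, vowel merger)
Ulsolar: *vodavet > vodevet > vodeves  (by vowel merger, unconditioned shift)
No other proto-form is consistent with every reflex, so the reconstruction is *vodavet.

*vodavet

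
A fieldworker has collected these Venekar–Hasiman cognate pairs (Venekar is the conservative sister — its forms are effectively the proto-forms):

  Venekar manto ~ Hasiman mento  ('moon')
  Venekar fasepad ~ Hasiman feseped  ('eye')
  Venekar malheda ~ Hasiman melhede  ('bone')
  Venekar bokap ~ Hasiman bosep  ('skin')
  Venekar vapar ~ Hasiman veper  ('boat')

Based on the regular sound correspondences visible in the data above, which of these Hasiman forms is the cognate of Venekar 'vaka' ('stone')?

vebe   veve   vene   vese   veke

fasepad ~ feseped, malheda ~ melhede — Venekar a corresponds to Hasiman e after a consonant, before a consonant other than r, m, n, p, b, f, v.
bokap ~ bosep — Venekar k corresponds to Hasiman s between vowels (before a back vowel).
malheda ~ melhede — Venekar a corresponds to Hasiman e word-finally.
Applying these to Venekar 'vaka':
  vaka → veka   (a→e after a consonant, before a consonant other than r, m, n, p, b, f, v)
  veka → vesa   (k→s between vowels (before a back vowel))
  vesa → vese   (a→e word-finally)
So the Hasiman cognate is 'vese'.

vese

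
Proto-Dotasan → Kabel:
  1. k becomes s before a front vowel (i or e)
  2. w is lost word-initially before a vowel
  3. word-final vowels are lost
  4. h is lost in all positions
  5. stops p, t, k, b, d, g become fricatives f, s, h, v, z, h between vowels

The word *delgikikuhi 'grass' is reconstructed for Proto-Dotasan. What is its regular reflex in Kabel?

Kabel: *delgikikuhi > delgisikuhi > delgisikuh > delgisiku > delgisihu  (by palatalisation, apocope, h-loss, intervocalic lenition)

delgisihu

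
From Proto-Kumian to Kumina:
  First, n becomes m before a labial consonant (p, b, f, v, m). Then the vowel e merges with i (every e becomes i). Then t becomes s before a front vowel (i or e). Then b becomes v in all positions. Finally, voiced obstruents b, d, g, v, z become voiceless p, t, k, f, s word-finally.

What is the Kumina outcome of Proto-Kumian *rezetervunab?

Kumina: *rezetervunab
  rezetervunab (rule 1 does not apply)
  rezetervunab → rizitirvunab   [vowel merger]
  rizitirvunab → rizisirvunab   [palatalisation]
  rizisirvunab → rizisirvunav   [unconditioned shift]
  rizisirvunav → rizisirvunaf   [final devoicing]
  giving Kumina rizisirvunaf.

rizisirvunaf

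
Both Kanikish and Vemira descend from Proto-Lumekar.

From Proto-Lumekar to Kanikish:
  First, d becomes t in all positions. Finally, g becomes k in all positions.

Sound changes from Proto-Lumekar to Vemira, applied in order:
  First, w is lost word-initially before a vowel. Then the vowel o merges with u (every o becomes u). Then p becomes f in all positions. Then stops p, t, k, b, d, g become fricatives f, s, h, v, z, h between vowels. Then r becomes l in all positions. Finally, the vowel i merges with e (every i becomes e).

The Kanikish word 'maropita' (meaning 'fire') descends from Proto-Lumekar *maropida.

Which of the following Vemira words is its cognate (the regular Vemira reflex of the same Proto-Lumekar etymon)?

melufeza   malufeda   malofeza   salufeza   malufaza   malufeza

malufeza

Vemira: *maropida
  maropida (rule 1 does not apply)
  maropida → marupida   [vowel merger]
  marupida → marufida   [unconditioned shift]
  marufida → marufiza   [intervocalic lenition]
  marufiza → malufiza   [unconditioned shift]
  malufiza → malufeza   [vowel merger]
  giving Vemira malufeza.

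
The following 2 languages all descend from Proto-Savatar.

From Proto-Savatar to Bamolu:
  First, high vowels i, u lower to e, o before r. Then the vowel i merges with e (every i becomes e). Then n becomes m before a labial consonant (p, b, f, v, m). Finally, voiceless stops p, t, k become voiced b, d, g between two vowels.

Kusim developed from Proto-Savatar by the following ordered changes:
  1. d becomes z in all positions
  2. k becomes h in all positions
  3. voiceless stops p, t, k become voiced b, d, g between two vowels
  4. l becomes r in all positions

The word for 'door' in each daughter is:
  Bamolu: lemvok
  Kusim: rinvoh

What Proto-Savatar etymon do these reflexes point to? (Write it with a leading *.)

Position 6: Bamolu has k, Kusim has h. Bamolu preserves k here (none of its changes turn any other segment into k), so the proto-segment is *k.
Position 2: Bamolu has e, Kusim has i. Kusim preserves i here (none of its changes turn any other segment into i), so the proto-segment is *i.
Verify the candidate proto-form against each daughter:
Bamolu: *linvok
  linvok (rule 1 does not apply)
  linvok → lenvok   [vowel merger]
  lenvok → lemvok   [nasal place assimilation]
  lemvok (rule 4 does not apply)
  giving Bamolu lemvok.
Kusim: start from *linvok.
  rule 1: no change — linvok
  rule 2 (unconditioned shift): linvok → linvoh
  rule 3: no change — linvoh
  rule 4 (unconditioned shift): linvoh → rinvoh
  ⇒ Kusim rinvoh
Only *linvok yields all of Bamolu lemvok, Kusim rinvoh.

*linvok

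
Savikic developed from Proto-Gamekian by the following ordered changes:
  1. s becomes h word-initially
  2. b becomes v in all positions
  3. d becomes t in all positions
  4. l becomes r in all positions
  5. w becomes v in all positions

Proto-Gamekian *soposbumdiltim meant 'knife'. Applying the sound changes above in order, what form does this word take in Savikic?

hoposvumtirtim

Savikic: *soposbumdiltim
  soposbumdiltim → hoposbumdiltim   [debuccalisation]
  hoposbumdiltim → hoposvumdiltim   [unconditioned shift]
  hoposvumdiltim → hoposvumtiltim   [unconditioned shift]
  hoposvumtiltim → hoposvumtirtim   [unconditioned shift]
  hoposvumtirtim (rule 5 does not apply)
  giving Savikic hoposvumtirtim.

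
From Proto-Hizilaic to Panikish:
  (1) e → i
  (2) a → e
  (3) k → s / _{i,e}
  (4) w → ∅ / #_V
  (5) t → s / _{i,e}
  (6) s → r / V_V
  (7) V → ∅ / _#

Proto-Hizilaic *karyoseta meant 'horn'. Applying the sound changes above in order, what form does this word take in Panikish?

seryorir

Panikish: start from *karyoseta.
  rule 1 (vowel merger): karyoseta → karyosita
  rule 2 (vowel merger): karyosita → keryosite
  rule 3 (palatalisation): keryosite → seryosite
  rule 4: no change — seryosite
  rule 5 (palatalisation): seryosite → seryosise
  rule 6 (rhotacism): seryosise → seryorire
  rule 7 (apocope): seryorire → seryorir
  ⇒ Panikish seryorir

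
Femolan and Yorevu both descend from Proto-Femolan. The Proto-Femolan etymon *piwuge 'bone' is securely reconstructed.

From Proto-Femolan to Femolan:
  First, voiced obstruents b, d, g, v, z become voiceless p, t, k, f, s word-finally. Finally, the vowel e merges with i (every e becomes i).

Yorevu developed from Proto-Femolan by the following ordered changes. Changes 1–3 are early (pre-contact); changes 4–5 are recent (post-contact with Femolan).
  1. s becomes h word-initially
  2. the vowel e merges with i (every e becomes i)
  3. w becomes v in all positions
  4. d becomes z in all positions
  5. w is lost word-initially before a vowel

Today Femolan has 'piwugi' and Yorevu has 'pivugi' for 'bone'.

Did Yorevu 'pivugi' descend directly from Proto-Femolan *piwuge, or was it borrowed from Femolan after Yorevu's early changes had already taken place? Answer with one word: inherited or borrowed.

inherited

If inherited, *piwuge would pass through all of Yorevu's changes:
Yorevu: *piwuge > piwugi > pivugi  (by vowel merger, unconditioned shift)
If borrowed from Femolan 'piwugi' after the early changes, it would undergo only the recent ones:
  rule 4 (unconditioned shift): no change (piwugi)
  rule 5 (glide loss): no change (piwugi)
  ⇒ as a loan: piwugi
Yorevu 'pivugi' matches the inherited outcome exactly, so it is an inherited cognate, not a loan.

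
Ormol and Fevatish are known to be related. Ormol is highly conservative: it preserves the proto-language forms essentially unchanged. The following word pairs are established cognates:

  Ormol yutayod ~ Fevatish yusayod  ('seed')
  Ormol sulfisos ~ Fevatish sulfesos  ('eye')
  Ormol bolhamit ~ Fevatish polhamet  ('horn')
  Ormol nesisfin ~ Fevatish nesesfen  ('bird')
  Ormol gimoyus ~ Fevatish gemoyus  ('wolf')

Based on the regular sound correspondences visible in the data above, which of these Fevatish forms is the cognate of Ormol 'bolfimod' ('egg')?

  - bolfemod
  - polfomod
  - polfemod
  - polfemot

polfemod

bolhamit ~ polhamet — Ormol b corresponds to Fevatish p word-initially before a back vowel.
gimoyus ~ gemoyus — Ormol i corresponds to Fevatish e after a consonant, before a nasal.
Applying these to Ormol 'bolfimod':
  bolfimod → polfimod   (b→p word-initially before a back vowel)
  polfimod → polfemod   (i→e after a consonant, before a nasal)
So the Fevatish cognate is 'polfemod'.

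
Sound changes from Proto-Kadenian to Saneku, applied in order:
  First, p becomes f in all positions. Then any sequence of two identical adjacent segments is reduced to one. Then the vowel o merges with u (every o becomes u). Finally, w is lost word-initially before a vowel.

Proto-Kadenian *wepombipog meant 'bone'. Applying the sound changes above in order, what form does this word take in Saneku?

Saneku: *wepombipog > wefombifog > wefumbifug > efumbifug  (by unconditioned shift, vowel merger, glide loss)

efumbifug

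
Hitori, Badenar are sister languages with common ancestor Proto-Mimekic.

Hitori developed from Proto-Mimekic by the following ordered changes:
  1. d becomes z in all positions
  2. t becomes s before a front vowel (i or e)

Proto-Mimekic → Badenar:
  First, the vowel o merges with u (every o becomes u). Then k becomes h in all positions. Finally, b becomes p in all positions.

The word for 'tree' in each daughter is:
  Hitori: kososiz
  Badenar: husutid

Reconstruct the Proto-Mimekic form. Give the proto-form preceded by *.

*kosotid

Position 5: Hitori has s, Badenar has t. Badenar preserves t here (none of its changes turn any other segment into t), so the proto-segment is *t.
Position 1: Hitori has k, Badenar has h. Hitori preserves k here (none of its changes turn any other segment into k), so the proto-segment is *k.
Position 2: Hitori has o, Badenar has u. Hitori preserves o here (none of its changes turn any other segment into o), so the proto-segment is *o.
This points to *kosotid. Verify forward in each daughter:
Hitori: start from *kosotid.
  rule 1 (unconditioned shift): kosotid → kosotiz
  rule 2 (palatalisation): kosotiz → kososiz
  ⇒ Hitori kososiz
Badenar: *kosotid
  kosotid → kusutid   [vowel merger]
  kusutid → husutid   [unconditioned shift]
  husutid (rule 3 does not apply)
  giving Badenar husutid.
*kosotid is the unique common source.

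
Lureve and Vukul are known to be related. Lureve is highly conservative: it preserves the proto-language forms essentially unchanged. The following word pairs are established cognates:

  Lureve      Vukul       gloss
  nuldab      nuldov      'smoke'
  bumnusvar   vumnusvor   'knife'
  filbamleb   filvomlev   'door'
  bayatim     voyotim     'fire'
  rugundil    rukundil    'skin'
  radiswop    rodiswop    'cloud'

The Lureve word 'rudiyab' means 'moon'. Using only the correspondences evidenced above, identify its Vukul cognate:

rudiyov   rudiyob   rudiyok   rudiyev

rudiyov

nuldab ~ nuldov — Lureve a corresponds to Vukul o after a consonant, before a labial obstruent.
nuldab ~ nuldov, filbamleb ~ filvomlev — Lureve b corresponds to Vukul v word-finally.
Applying these to Lureve 'rudiyab':
  rudiyab → rudiyob   (a→o after a consonant, before a labial obstruent)
  rudiyob → rudiyov   (b→v word-finally)
So the Vukul cognate is 'rudiyov'.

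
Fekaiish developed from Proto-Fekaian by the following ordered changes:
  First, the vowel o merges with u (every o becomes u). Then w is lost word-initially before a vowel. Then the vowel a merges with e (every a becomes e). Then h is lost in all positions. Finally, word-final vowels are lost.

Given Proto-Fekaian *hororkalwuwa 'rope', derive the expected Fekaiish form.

Fekaiish: *hororkalwuwa > hururkalwuwa > hururkelwuwe > ururkelwuwe > ururkelwuw  (by vowel merger, vowel merger, h-loss, apocope)

ururkelwuw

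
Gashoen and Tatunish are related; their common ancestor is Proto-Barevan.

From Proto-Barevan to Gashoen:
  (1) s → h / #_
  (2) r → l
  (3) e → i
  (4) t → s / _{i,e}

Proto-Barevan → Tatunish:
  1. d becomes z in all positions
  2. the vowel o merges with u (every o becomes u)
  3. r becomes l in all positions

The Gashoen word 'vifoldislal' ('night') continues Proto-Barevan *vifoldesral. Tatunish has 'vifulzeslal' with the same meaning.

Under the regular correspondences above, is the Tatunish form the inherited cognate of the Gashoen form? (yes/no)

Derive the expected Tatunish reflex of *vifoldesral:
Tatunish: *vifoldesral
  vifoldesral → vifolzesral   [unconditioned shift]
  vifolzesral → vifulzesral   [vowel merger]
  vifulzesral → vifulzeslal   [unconditioned shift]
  giving Tatunish vifulzeslal.
Tatunish 'vifulzeslal' matches the regular reflex exactly, so the pair is cognate.

yes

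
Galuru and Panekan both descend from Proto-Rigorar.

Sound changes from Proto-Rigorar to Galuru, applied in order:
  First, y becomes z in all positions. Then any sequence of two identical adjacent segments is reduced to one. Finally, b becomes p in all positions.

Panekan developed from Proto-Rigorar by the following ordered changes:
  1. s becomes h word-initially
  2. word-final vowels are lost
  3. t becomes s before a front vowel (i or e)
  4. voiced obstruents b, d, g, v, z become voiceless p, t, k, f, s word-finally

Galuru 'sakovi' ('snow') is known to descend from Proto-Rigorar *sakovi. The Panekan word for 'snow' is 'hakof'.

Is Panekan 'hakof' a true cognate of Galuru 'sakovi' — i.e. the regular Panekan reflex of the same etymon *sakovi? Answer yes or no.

Derive the expected Panekan reflex of *sakovi:
Panekan: *sakovi > hakovi > hakov > hakof  (by debuccalisation, apocope, final devoicing)
Panekan 'hakof' matches the regular reflex exactly, so the pair is cognate.

yes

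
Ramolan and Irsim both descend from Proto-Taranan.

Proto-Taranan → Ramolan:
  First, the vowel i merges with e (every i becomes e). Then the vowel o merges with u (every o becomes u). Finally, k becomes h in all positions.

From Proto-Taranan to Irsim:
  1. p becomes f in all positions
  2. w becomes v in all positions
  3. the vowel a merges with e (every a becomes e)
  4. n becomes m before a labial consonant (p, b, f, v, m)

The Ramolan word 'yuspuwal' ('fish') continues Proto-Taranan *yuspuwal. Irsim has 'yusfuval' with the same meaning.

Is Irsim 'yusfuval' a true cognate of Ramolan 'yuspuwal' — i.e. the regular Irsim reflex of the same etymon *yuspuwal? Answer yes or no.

Derive the expected Irsim reflex of *yuspuwal:
Irsim: start from *yuspuwal.
  rule 1 (unconditioned shift): yuspuwal → yusfuwal
  rule 2 (unconditioned shift): yusfuwal → yusfuval
  rule 3 (vowel merger): yusfuval → yusfuvel
  rule 4: no change — yusfuvel
  ⇒ Irsim yusfuvel
The regular Irsim reflex would be 'yusfuvel', but the attested form is 'yusfuval'. The correspondence is irregular, so they are not cognates (the Irsim form has a different source).

no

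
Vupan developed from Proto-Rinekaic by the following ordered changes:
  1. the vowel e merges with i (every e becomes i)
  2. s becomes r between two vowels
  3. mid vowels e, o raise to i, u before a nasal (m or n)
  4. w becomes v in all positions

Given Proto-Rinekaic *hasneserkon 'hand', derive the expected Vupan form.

Vupan: *hasneserkon > hasnisirkon > hasnirirkon > hasnirirkun  (by vowel merger, rhotacism, pre-nasal raising)

hasnirirkun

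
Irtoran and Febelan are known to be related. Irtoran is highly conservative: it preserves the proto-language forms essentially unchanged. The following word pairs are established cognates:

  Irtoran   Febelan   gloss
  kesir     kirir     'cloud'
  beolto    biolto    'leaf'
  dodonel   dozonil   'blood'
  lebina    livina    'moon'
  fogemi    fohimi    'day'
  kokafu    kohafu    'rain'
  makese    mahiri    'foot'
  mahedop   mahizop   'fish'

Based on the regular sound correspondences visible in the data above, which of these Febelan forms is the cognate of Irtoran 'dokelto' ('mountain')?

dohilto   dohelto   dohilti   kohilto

makese ~ mahiri — Irtoran k corresponds to Febelan h between vowels (before a front vowel).
kesir ~ kirir, dodonel ~ dozonil — Irtoran e corresponds to Febelan i after a consonant, before a consonant other than r, m, n, p, b, f, v.
Applying these to Irtoran 'dokelto':
  dokelto → dohelto   (k→h between vowels (before a front vowel))
  dohelto → dohilto   (e→i after a consonant, before a consonant other than r, m, n, p, b, f, v)
So the Febelan cognate is 'dohilto'.

dohilto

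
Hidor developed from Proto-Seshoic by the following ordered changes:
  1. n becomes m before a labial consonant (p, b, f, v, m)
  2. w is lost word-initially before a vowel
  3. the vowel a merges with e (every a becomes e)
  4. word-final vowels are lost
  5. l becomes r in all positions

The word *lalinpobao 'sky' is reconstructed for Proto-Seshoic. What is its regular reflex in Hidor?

rerimpobe

Hidor: *lalinpobao > lalimpobao > lelimpobeo > lelimpobe > rerimpobe  (by nasal place assimilation, vowel merger, apocope, unconditioned shift)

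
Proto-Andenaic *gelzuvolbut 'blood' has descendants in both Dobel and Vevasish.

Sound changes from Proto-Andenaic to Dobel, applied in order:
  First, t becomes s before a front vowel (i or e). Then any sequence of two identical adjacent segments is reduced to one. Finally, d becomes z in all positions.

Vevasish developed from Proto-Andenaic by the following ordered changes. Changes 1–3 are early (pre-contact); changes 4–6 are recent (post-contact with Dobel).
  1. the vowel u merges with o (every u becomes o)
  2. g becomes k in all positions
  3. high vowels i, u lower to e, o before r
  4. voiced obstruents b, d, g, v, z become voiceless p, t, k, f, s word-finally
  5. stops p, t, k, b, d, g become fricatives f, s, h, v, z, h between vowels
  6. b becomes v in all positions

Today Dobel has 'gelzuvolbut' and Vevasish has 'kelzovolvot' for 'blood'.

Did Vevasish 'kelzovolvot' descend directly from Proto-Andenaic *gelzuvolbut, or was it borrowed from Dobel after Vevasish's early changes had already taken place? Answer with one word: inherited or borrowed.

inherited

If inherited, *gelzuvolbut would pass through all of Vevasish's changes:
Vevasish: start from *gelzuvolbut.
  rule 1 (vowel merger): gelzuvolbut → gelzovolbot
  rule 2 (unconditioned shift): gelzovolbot → kelzovolbot
  rule 3: no change — kelzovolbot
  rule 4: no change — kelzovolbot
  rule 5: no change — kelzovolbot
  rule 6 (unconditioned shift): kelzovolbot → kelzovolvot
  ⇒ Vevasish kelzovolvot
If borrowed from Dobel 'gelzuvolbut' after the early changes, it would undergo only the recent ones:
  rule 4 (final devoicing): no change (gelzuvolbut)
  rule 5 (intervocalic lenition): no change (gelzuvolbut)
  rule 6 (unconditioned shift): gelzuvolbut → gelzuvolvut
  ⇒ as a loan: gelzuvolvut
Vevasish 'kelzovolvot' matches the inherited outcome exactly, so it is an inherited cognate, not a loan.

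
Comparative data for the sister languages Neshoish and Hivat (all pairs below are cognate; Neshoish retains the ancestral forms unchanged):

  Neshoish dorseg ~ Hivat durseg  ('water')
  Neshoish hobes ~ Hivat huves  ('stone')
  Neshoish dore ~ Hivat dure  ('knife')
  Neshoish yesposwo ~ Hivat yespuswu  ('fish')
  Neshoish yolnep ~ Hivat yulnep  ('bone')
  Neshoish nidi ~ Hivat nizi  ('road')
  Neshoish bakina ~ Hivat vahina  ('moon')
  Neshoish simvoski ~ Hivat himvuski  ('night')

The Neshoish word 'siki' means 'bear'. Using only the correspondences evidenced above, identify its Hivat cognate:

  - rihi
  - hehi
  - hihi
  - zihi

simvoski ~ himvuski — Neshoish s corresponds to Hivat h word-initially before a front vowel.
bakina ~ vahina — Neshoish k corresponds to Hivat h between vowels (before a front vowel).
Applying these to Neshoish 'siki':
  siki → hiki   (s→h word-initially before a front vowel)
  hiki → hihi   (k→h between vowels (before a front vowel))
So the Hivat cognate is 'hihi'.

hihi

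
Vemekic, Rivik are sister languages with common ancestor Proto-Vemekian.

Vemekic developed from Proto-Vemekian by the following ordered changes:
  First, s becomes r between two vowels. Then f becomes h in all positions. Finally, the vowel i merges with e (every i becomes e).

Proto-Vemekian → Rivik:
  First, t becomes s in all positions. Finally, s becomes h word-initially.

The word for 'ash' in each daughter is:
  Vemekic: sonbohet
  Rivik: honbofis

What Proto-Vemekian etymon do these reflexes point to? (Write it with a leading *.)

*sonbofit

Position 6: Vemekic has h, Rivik has f. Rivik preserves f here (none of its changes turn any other segment into f), so the proto-segment is *f.
Position 7: Vemekic has e, Rivik has i. Rivik preserves i here (none of its changes turn any other segment into i), so the proto-segment is *i.
Position 1: Vemekic has s, Rivik has h. Vemekic preserves s here (none of its changes turn any other segment into s), so the proto-segment is *s.
Continuing position by position gives *sonbofit; check it forward:
Vemekic: start from *sonbofit.
  rule 1: no change — sonbofit
  rule 2 (unconditioned shift): sonbofit → sonbohit
  rule 3 (vowel merger): sonbohit → sonbohet
  ⇒ Vemekic sonbohet
Rivik: start from *sonbofit.
  rule 1 (unconditioned shift): sonbofit → sonbofis
  rule 2 (debuccalisation): sonbofis → honbofis
  ⇒ Rivik honbofis
No other proto-form is consistent with every reflex, so the reconstruction is *sonbofit.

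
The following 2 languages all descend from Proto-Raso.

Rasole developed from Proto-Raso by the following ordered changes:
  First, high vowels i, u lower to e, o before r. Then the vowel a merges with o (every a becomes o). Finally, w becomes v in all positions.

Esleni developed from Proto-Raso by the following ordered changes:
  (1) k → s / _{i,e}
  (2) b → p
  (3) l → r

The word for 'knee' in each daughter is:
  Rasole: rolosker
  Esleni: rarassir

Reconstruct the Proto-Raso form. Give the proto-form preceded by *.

Position 4: Rasole has o, Esleni has a. Esleni preserves a here (none of its changes turn any other segment into a), so the proto-segment is *a.
Position 7: Rasole has e, Esleni has i. Esleni preserves i here (none of its changes turn any other segment into i), so the proto-segment is *i.
Position 2: Rasole has o, Esleni has a. Esleni preserves a here (none of its changes turn any other segment into a), so the proto-segment is *a.
Continuing position by position gives *ralaskir; check it forward:
Rasole: *ralaskir > ralasker > rolosker  (by pre-rhotic lowering, vowel merger)
Esleni: *ralaskir > ralassir > rarassir  (by palatalisation, unconditioned shift)
Only *ralaskir yields all of Rasole rolosker, Esleni rarassir.

*ralaskir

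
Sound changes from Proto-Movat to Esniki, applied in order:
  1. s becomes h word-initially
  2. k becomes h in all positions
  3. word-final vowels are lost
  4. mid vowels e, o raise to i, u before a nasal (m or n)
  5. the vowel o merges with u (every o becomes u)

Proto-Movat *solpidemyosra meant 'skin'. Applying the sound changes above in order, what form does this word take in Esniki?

Esniki: *solpidemyosra
  solpidemyosra → holpidemyosra   [debuccalisation]
  holpidemyosra (rule 2 does not apply)
  holpidemyosra → holpidemyosr   [apocope]
  holpidemyosr → holpidimyosr   [pre-nasal raising]
  holpidimyosr → hulpidimyusr   [vowel merger]
  giving Esniki hulpidimyusr.

hulpidimyusr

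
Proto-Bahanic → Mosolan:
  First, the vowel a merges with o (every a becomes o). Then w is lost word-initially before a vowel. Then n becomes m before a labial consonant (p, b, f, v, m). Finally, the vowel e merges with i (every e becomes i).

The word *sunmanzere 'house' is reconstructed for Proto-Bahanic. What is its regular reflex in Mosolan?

Mosolan: start from *sunmanzere.
  rule 1 (vowel merger): sunmanzere → sunmonzere
  rule 2: no change — sunmonzere
  rule 3 (nasal place assimilation): sunmonzere → summonzere
  rule 4 (vowel merger): summonzere → summonziri
  ⇒ Mosolan summonziri

summonziri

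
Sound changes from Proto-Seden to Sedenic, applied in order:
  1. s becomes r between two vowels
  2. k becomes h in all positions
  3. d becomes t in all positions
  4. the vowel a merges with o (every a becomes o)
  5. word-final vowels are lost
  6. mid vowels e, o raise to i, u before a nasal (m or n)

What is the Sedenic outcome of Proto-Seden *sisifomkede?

Sedenic: *sisifomkede > sirifomkede > sirifomhede > sirifomhete > sirifomhet > sirifumhet  (by rhotacism, unconditioned shift, unconditioned shift, apocope, pre-nasal raising)

sirifumhet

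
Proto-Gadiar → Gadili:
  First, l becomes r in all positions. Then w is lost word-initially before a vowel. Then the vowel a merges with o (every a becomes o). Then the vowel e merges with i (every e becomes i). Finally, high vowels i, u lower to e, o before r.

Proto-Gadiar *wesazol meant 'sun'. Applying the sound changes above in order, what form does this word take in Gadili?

isozor

Gadili: *wesazol
  wesazol → wesazor   [unconditioned shift]
  wesazor → esazor   [glide loss]
  esazor → esozor   [vowel merger]
  esozor → isozor   [vowel merger]
  isozor (rule 5 does not apply)
  giving Gadili isozor.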